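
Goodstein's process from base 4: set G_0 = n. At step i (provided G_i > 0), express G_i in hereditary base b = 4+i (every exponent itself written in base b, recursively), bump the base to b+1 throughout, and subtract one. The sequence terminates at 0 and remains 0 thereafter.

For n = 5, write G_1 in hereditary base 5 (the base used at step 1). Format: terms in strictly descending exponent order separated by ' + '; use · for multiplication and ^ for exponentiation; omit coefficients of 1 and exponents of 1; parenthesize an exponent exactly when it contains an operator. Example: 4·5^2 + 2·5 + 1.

G_0 = 5. HB_4(5) = 4 + 1. Bump = 6. G_1 = 5.
G_1 = 5. HB_5(5) = 5. Bump = 6. G_2 = 5.

5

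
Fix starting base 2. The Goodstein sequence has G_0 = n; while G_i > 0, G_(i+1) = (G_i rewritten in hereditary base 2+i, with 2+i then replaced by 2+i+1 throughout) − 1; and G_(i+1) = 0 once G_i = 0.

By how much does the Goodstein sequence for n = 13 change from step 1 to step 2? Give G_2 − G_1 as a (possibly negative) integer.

base 2: 13 = 2^(2 + 1) + 2^2 + 1; at 3: 3^(3 + 1) + 3^3 + 1 = 109; next = 108
base 3: 108 = 3^(3 + 1) + 3^3; at 4: 4^(4 + 1) + 4^4 = 1280; next = 1279

1171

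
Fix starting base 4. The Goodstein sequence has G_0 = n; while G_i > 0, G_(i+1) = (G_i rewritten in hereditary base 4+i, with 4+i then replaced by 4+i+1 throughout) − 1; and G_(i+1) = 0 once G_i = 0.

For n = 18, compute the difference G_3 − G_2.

12

i=0: 18 = 4^2 + 2 (b=4); 4→5: 5^2 + 2 = 27; 27−1 = 26
i=1: 26 = 5^2 + 1 (b=5); 5→6: 6^2 + 1 = 37; 37−1 = 36
i=2: 36 = 6^2 (b=6); 6→7: 7^2 = 49; 49−1 = 48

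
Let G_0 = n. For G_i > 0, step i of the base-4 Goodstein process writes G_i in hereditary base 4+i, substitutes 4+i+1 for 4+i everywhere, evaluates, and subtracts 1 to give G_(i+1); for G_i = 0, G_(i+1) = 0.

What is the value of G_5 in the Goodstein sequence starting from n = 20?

81

base 4: 20 = 4^2 + 4; at 5: 5^2 + 5 = 30; next = 29
base 5: 29 = 5^2 + 4; at 6: 6^2 + 4 = 40; next = 39
base 6: 39 = 6^2 + 3; at 7: 7^2 + 3 = 52; next = 51
base 7: 51 = 7^2 + 2; at 8: 8^2 + 2 = 66; next = 65
base 8: 65 = 8^2 + 1; at 9: 9^2 + 1 = 82; next = 81
base 9: 81 = 9^2; at 10: 10^2 = 100; next = 99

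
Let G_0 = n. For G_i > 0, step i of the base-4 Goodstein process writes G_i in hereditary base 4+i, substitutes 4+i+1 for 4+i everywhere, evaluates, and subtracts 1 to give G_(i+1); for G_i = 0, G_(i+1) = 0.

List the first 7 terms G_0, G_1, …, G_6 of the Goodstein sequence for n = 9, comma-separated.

step 0: 9 = 2·4 + 1; sub 5 for 4: 2·5 + 1; = 11; G_1 = 11−1 = 10
step 1: 10 = 2·5; sub 6 for 5: 2·6; = 12; G_2 = 12−1 = 11
step 2: 11 = 6 + 5; sub 7 for 6: 7 + 5; = 12; G_3 = 12−1 = 11
step 3: 11 = 7 + 4; sub 8 for 7: 8 + 4; = 12; G_4 = 12−1 = 11
step 4: 11 = 8 + 3; sub 9 for 8: 9 + 3; = 12; G_5 = 12−1 = 11
step 5: 11 = 9 + 2; sub 10 for 9: 10 + 2; = 12; G_6 = 12−1 = 11

9, 10, 11, 11, 11, 11, 11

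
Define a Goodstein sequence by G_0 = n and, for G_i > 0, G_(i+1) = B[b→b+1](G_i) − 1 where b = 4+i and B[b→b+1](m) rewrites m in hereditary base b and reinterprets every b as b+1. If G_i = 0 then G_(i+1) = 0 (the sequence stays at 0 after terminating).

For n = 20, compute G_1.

G_0=20  [base 4] 4^2 + 4  →[4↦5]→  5^2 + 5 = 30  −1 ⇒ G_1=29
G_1=29  [base 5] 5^2 + 4  →[5↦6]→  6^2 + 4 = 40  −1 ⇒ G_2=39

29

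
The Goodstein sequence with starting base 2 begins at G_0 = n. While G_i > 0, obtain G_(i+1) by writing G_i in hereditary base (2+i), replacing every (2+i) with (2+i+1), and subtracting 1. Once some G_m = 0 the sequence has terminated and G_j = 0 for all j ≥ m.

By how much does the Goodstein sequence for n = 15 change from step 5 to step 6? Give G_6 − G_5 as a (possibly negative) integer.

144406599

G_0 = 15. HB_2(15) = 2^(2 + 1) + 2^2 + 2 + 1. Bump = 112. G_1 = 111.
G_1 = 111. HB_3(111) = 3^(3 + 1) + 3^3 + 3. Bump = 1284. G_2 = 1283.
G_2 = 1283. HB_4(1283) = 4^(4 + 1) + 4^4 + 3. Bump = 18753. G_3 = 18752.
G_3 = 18752. HB_5(18752) = 5^(5 + 1) + 5^5 + 2. Bump = 326594. G_4 = 326593.
G_4 = 326593. HB_6(326593) = 6^(6 + 1) + 6^6 + 1. Bump = 6588345. G_5 = 6588344.
G_5 = 6588344. HB_7(6588344) = 7^(7 + 1) + 7^7. Bump = 150994944. G_6 = 150994943.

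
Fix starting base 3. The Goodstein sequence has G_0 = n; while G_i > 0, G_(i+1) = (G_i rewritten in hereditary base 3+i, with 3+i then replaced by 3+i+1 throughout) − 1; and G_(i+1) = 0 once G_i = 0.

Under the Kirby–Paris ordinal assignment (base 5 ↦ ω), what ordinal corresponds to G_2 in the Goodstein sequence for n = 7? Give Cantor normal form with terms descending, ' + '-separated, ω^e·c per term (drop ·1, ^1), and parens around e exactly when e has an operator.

ω + 4

step 0: 7 = 2·3 + 1; sub 4 for 3: 2·4 + 1; = 9; G_1 = 9−1 = 8
step 1: 8 = 2·4; sub 5 for 4: 2·5; = 10; G_2 = 10−1 = 9
step 2: 9 = 5 + 4; sub 6 for 5: 6 + 4; = 10; G_3 = 10−1 = 9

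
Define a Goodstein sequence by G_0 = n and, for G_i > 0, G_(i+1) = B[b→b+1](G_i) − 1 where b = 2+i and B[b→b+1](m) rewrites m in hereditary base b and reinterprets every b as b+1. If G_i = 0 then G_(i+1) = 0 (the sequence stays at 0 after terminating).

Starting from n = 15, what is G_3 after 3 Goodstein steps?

18752

step 0: 15 = 2^(2 + 1) + 2^2 + 2 + 1; sub 3 for 2: 3^(3 + 1) + 3^3 + 3 + 1; = 112; G_1 = 112−1 = 111
step 1: 111 = 3^(3 + 1) + 3^3 + 3; sub 4 for 3: 4^(4 + 1) + 4^4 + 4; = 1284; G_2 = 1284−1 = 1283
step 2: 1283 = 4^(4 + 1) + 4^4 + 3; sub 5 for 4: 5^(5 + 1) + 5^5 + 3; = 18753; G_3 = 18753−1 = 18752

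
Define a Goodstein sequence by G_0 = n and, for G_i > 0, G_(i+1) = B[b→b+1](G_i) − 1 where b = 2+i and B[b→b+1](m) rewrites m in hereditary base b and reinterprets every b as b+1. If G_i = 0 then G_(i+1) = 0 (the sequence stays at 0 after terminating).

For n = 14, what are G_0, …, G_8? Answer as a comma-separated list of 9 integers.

14 —HB2→ 2^(2 + 1) + 2^2 + 2 —bump→ 3^(3 + 1) + 3^3 + 3 = 111 —(−1)→ 110
110 —HB3→ 3^(3 + 1) + 3^3 + 2 —bump→ 4^(4 + 1) + 4^4 + 2 = 1282 —(−1)→ 1281
1281 —HB4→ 4^(4 + 1) + 4^4 + 1 —bump→ 5^(5 + 1) + 5^5 + 1 = 18751 —(−1)→ 18750
18750 —HB5→ 5^(5 + 1) + 5^5 —bump→ 6^(6 + 1) + 6^6 = 326592 —(−1)→ 326591
326591 —HB6→ 6^(6 + 1) + 5·6^5 + 5·6^4 + 5·6^3 + 5·6^2 + 5·6 + 5 —bump→ 7^(7 + 1) + 5·7^5 + 5·7^4 + 5·7^3 + 5·7^2 + 5·7 + 5 = 5862841 —(−1)→ 5862840
5862840 —HB7→ 7^(7 + 1) + 5·7^5 + 5·7^4 + 5·7^3 + 5·7^2 + 5·7 + 4 —bump→ 8^(8 + 1) + 5·8^5 + 5·8^4 + 5·8^3 + 5·8^2 + 5·8 + 4 = 134404972 —(−1)→ 134404971
134404971 —HB8→ 8^(8 + 1) + 5·8^5 + 5·8^4 + 5·8^3 + 5·8^2 + 5·8 + 3 —bump→ 9^(9 + 1) + 5·9^5 + 5·9^4 + 5·9^3 + 5·9^2 + 5·9 + 3 = 3487116549 —(−1)→ 3487116548
3487116548 —HB9→ 9^(9 + 1) + 5·9^5 + 5·9^4 + 5·9^3 + 5·9^2 + 5·9 + 2 —bump→ 10^(10 + 1) + 5·10^5 + 5·10^4 + 5·10^3 + 5·10^2 + 5·10 + 2 = 100000555552 —(−1)→ 100000555551

14, 110, 1281, 18750, 326591, 5862840, 134404971, 3487116548, 100000555551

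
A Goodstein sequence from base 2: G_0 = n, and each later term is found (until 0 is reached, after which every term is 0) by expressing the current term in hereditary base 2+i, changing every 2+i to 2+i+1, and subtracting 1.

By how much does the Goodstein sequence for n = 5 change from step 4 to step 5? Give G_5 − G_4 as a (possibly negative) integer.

(0) 5|_2 = 2^2 + 1 ↦ 3^3 + 1|_3 = 28 ⇒ 27
(1) 27|_3 = 3^3 ↦ 4^4|_4 = 256 ⇒ 255
(2) 255|_4 = 3·4^3 + 3·4^2 + 3·4 + 3 ↦ 3·5^3 + 3·5^2 + 3·5 + 3|_5 = 468 ⇒ 467
(3) 467|_5 = 3·5^3 + 3·5^2 + 3·5 + 2 ↦ 3·6^3 + 3·6^2 + 3·6 + 2|_6 = 776 ⇒ 775
(4) 775|_6 = 3·6^3 + 3·6^2 + 3·6 + 1 ↦ 3·7^3 + 3·7^2 + 3·7 + 1|_7 = 1198 ⇒ 1197

422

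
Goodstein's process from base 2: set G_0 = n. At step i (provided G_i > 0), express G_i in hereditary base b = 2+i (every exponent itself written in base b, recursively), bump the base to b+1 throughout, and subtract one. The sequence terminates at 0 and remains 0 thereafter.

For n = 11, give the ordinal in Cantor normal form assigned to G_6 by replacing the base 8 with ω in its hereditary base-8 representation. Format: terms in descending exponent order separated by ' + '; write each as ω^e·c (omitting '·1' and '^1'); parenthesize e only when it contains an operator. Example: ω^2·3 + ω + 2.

ω^ω·7 + ω^7·7 + ω^6·7 + ω^5·7 + ω^4·7 + ω^3·7 + ω^2·7 + ω·7 + 7

i=0: 11 = 2^(2 + 1) + 2 + 1 (b=2); 2→3: 3^(3 + 1) + 3 + 1 = 85; 85−1 = 84
i=1: 84 = 3^(3 + 1) + 3 (b=3); 3→4: 4^(4 + 1) + 4 = 1028; 1028−1 = 1027
i=2: 1027 = 4^(4 + 1) + 3 (b=4); 4→5: 5^(5 + 1) + 3 = 15628; 15628−1 = 15627
i=3: 15627 = 5^(5 + 1) + 2 (b=5); 5→6: 6^(6 + 1) + 2 = 279938; 279938−1 = 279937
i=4: 279937 = 6^(6 + 1) + 1 (b=6); 6→7: 7^(7 + 1) + 1 = 5764802; 5764802−1 = 5764801
i=5: 5764801 = 7^(7 + 1) (b=7); 7→8: 8^(8 + 1) = 134217728; 134217728−1 = 134217727
i=6: 134217727 = 7·8^8 + 7·8^7 + 7·8^6 + 7·8^5 + 7·8^4 + 7·8^3 + 7·8^2 + 7·8 + 7 (b=8); 8→9: 7·9^9 + 7·9^7 + 7·9^6 + 7·9^5 + 7·9^4 + 7·9^3 + 7·9^2 + 7·9 + 7 = 2749609303; 2749609303−1 = 2749609302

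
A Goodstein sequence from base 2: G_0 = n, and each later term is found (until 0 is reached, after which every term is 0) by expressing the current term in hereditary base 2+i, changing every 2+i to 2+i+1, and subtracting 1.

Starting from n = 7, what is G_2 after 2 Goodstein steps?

259

i=0: 7 = 2^2 + 2 + 1 (b=2); 2→3: 3^3 + 3 + 1 = 31; 31−1 = 30
i=1: 30 = 3^3 + 3 (b=3); 3→4: 4^4 + 4 = 260; 260−1 = 259
i=2: 259 = 4^4 + 3 (b=4); 4→5: 5^5 + 3 = 3128; 3128−1 = 3127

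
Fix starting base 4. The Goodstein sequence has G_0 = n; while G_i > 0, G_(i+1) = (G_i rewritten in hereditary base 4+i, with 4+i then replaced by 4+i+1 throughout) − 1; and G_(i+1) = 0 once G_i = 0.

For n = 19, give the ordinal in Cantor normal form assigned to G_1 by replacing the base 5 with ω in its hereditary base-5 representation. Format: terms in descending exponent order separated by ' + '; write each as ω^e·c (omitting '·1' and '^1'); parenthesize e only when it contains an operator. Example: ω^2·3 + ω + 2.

(0) 19|_4 = 4^2 + 3 ↦ 5^2 + 3|_5 = 28 ⇒ 27
(1) 27|_5 = 5^2 + 2 ↦ 6^2 + 2|_6 = 38 ⇒ 37

ω^2 + 2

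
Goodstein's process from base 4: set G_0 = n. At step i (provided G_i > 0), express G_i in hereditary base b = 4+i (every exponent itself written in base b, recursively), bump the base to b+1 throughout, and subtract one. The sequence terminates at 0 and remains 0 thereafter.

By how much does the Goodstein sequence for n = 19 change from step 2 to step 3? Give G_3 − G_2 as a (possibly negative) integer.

12

[0] 19 ≡ 4^2 + 3 (base 4). Lift 5: 28. −1: 27.
[1] 27 ≡ 5^2 + 2 (base 5). Lift 6: 38. −1: 37.
[2] 37 ≡ 6^2 + 1 (base 6). Lift 7: 50. −1: 49.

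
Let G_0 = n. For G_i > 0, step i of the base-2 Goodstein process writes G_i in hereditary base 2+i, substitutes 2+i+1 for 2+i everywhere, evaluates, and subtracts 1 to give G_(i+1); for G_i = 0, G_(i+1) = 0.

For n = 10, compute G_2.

step 0: 10 = 2^(2 + 1) + 2; sub 3 for 2: 3^(3 + 1) + 3; = 84; G_1 = 84−1 = 83
step 1: 83 = 3^(3 + 1) + 2; sub 4 for 3: 4^(4 + 1) + 2; = 1026; G_2 = 1026−1 = 1025
step 2: 1025 = 4^(4 + 1) + 1; sub 5 for 4: 5^(5 + 1) + 1; = 15626; G_3 = 15626−1 = 15625

1025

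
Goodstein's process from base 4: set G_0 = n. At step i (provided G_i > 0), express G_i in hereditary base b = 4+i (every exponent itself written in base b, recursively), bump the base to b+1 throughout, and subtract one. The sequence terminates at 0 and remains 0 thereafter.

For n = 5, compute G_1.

G_0 = 5. HB_4(5) = 4 + 1. Bump = 6. G_1 = 5.
G_1 = 5. HB_5(5) = 5. Bump = 6. G_2 = 5.

5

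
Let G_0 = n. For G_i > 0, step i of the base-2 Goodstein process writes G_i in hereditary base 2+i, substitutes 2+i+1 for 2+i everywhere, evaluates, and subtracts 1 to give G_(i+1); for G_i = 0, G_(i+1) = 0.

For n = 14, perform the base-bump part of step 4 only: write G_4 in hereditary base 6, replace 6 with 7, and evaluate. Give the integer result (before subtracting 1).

G_0 = 14. HB_2(14) = 2^(2 + 1) + 2^2 + 2. Bump = 111. G_1 = 110.
G_1 = 110. HB_3(110) = 3^(3 + 1) + 3^3 + 2. Bump = 1282. G_2 = 1281.
G_2 = 1281. HB_4(1281) = 4^(4 + 1) + 4^4 + 1. Bump = 18751. G_3 = 18750.
G_3 = 18750. HB_5(18750) = 5^(5 + 1) + 5^5. Bump = 326592. G_4 = 326591.
G_4 = 326591. HB_6(326591) = 6^(6 + 1) + 5·6^5 + 5·6^4 + 5·6^3 + 5·6^2 + 5·6 + 5. Bump = 5862841. G_5 = 5862840.

5862841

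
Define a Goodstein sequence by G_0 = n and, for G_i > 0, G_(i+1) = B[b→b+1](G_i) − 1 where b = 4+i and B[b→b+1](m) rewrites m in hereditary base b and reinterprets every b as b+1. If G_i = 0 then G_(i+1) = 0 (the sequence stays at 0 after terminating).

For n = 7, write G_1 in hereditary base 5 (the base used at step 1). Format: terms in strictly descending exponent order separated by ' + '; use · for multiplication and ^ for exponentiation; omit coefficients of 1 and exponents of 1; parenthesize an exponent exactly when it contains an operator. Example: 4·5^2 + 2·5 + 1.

base 4: 7 = 4 + 3; at 5: 5 + 3 = 8; next = 7
base 5: 7 = 5 + 2; at 6: 6 + 2 = 8; next = 7

5 + 2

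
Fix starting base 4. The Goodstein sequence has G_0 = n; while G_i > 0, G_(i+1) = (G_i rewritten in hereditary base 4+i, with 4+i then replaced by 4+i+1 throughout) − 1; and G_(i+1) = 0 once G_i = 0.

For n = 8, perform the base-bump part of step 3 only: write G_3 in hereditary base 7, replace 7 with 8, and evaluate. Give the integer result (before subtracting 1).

10

(0) 8|_4 = 2·4 ↦ 2·5|_5 = 10 ⇒ 9
(1) 9|_5 = 5 + 4 ↦ 6 + 4|_6 = 10 ⇒ 9
(2) 9|_6 = 6 + 3 ↦ 7 + 3|_7 = 10 ⇒ 9
(3) 9|_7 = 7 + 2 ↦ 8 + 2|_8 = 10 ⇒ 9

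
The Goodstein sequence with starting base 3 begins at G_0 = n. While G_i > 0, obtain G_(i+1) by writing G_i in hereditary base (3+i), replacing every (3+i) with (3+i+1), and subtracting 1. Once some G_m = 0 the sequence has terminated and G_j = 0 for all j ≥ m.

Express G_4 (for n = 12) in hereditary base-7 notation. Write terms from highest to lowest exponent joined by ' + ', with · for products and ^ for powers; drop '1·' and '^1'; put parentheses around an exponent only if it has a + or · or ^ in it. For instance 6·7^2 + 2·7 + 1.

base 3: 12 = 3^2 + 3; at 4: 4^2 + 4 = 20; next = 19
base 4: 19 = 4^2 + 3; at 5: 5^2 + 3 = 28; next = 27
base 5: 27 = 5^2 + 2; at 6: 6^2 + 2 = 38; next = 37
base 6: 37 = 6^2 + 1; at 7: 7^2 + 1 = 50; next = 49
base 7: 49 = 7^2; at 8: 8^2 = 64; next = 63

7^2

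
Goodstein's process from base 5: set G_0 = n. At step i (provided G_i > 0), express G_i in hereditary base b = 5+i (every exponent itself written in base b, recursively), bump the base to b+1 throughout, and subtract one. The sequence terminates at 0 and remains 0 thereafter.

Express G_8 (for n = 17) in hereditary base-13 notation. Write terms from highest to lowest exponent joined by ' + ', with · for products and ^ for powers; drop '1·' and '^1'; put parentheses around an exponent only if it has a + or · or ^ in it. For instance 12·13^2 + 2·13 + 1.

2·13 + 2

i=0: 17 = 3·5 + 2 (b=5); 5→6: 3·6 + 2 = 20; 20−1 = 19
i=1: 19 = 3·6 + 1 (b=6); 6→7: 3·7 + 1 = 22; 22−1 = 21
i=2: 21 = 3·7 (b=7); 7→8: 3·8 = 24; 24−1 = 23
i=3: 23 = 2·8 + 7 (b=8); 8→9: 2·9 + 7 = 25; 25−1 = 24
i=4: 24 = 2·9 + 6 (b=9); 9→10: 2·10 + 6 = 26; 26−1 = 25
i=5: 25 = 2·10 + 5 (b=10); 10→11: 2·11 + 5 = 27; 27−1 = 26
i=6: 26 = 2·11 + 4 (b=11); 11→12: 2·12 + 4 = 28; 28−1 = 27
i=7: 27 = 2·12 + 3 (b=12); 12→13: 2·13 + 3 = 29; 29−1 = 28
i=8: 28 = 2·13 + 2 (b=13); 13→14: 2·14 + 2 = 30; 30−1 = 29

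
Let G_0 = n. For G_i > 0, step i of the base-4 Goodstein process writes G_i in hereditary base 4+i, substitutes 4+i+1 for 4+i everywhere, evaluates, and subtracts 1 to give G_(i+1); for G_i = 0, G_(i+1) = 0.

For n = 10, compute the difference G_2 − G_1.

10 —HB4→ 2·4 + 2 —bump→ 2·5 + 2 = 12 —(−1)→ 11
11 —HB5→ 2·5 + 1 —bump→ 2·6 + 1 = 13 —(−1)→ 12

1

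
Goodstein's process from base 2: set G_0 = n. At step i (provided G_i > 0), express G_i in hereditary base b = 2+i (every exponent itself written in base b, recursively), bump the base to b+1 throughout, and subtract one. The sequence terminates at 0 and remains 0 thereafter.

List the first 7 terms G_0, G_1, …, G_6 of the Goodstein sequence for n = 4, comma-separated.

4, 26, 41, 60, 83, 109, 139

G_0=4  [base 2] 2^2  →[2↦3]→  3^3 = 27  −1 ⇒ G_1=26
G_1=26  [base 3] 2·3^2 + 2·3 + 2  →[3↦4]→  2·4^2 + 2·4 + 2 = 42  −1 ⇒ G_2=41
G_2=41  [base 4] 2·4^2 + 2·4 + 1  →[4↦5]→  2·5^2 + 2·5 + 1 = 61  −1 ⇒ G_3=60
G_3=60  [base 5] 2·5^2 + 2·5  →[5↦6]→  2·6^2 + 2·6 = 84  −1 ⇒ G_4=83
G_4=83  [base 6] 2·6^2 + 6 + 5  →[6↦7]→  2·7^2 + 7 + 5 = 110  −1 ⇒ G_5=109
G_5=109  [base 7] 2·7^2 + 7 + 4  →[7↦8]→  2·8^2 + 8 + 4 = 140  −1 ⇒ G_6=139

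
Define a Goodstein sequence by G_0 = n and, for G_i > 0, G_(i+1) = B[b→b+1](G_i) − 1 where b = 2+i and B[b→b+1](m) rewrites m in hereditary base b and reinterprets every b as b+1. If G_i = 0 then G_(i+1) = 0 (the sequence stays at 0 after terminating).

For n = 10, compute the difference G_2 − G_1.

[0] 10 ≡ 2^(2 + 1) + 2 (base 2). Lift 3: 84. −1: 83.
[1] 83 ≡ 3^(3 + 1) + 2 (base 3). Lift 4: 1026. −1: 1025.

942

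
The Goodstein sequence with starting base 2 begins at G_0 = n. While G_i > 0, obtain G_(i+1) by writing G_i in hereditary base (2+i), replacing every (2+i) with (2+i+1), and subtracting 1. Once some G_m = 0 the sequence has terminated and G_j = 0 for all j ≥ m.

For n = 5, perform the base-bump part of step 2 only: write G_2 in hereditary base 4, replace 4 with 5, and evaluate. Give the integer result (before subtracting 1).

468

G_0=5  [base 2] 2^2 + 1  →[2↦3]→  3^3 + 1 = 28  −1 ⇒ G_1=27
G_1=27  [base 3] 3^3  →[3↦4]→  4^4 = 256  −1 ⇒ G_2=255
G_2=255  [base 4] 3·4^3 + 3·4^2 + 3·4 + 3  →[4↦5]→  3·5^3 + 3·5^2 + 3·5 + 3 = 468  −1 ⇒ G_3=467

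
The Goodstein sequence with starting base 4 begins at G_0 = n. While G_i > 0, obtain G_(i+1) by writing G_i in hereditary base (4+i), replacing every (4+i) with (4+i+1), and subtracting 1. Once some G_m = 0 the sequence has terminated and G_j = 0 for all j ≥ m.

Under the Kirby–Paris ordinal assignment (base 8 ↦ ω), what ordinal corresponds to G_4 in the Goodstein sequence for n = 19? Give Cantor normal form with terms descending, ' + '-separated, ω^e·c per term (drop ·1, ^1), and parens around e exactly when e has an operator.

ω·7 + 7

G_0 = 19. HB_4(19) = 4^2 + 3. Bump = 28. G_1 = 27.
G_1 = 27. HB_5(27) = 5^2 + 2. Bump = 38. G_2 = 37.
G_2 = 37. HB_6(37) = 6^2 + 1. Bump = 50. G_3 = 49.
G_3 = 49. HB_7(49) = 7^2. Bump = 64. G_4 = 63.
G_4 = 63. HB_8(63) = 7·8 + 7. Bump = 70. G_5 = 69.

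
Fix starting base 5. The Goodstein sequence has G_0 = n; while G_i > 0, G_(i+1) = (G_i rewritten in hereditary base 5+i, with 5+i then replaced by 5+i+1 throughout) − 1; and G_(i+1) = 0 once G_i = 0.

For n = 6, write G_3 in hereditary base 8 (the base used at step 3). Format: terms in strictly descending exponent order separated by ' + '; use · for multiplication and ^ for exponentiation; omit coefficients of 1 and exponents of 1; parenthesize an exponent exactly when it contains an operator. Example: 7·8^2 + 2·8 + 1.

[0] 6 ≡ 5 + 1 (base 5). Lift 6: 7. −1: 6.
[1] 6 ≡ 6 (base 6). Lift 7: 7. −1: 6.
[2] 6 ≡ 6 (base 7). Lift 8: 6. −1: 5.

5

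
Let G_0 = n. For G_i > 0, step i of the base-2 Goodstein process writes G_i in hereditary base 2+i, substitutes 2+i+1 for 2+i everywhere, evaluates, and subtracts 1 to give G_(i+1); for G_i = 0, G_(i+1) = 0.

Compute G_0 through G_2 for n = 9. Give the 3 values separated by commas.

i=0: 9 = 2^(2 + 1) + 1 (b=2); 2→3: 3^(3 + 1) + 1 = 82; 82−1 = 81
i=1: 81 = 3^(3 + 1) (b=3); 3→4: 4^(4 + 1) = 1024; 1024−1 = 1023

9, 81, 1023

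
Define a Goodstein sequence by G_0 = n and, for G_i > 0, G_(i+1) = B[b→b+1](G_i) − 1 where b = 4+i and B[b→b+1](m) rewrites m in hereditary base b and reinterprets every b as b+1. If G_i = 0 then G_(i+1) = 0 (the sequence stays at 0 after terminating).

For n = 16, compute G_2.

(0) 16|_4 = 4^2 ↦ 5^2|_5 = 25 ⇒ 24
(1) 24|_5 = 4·5 + 4 ↦ 4·6 + 4|_6 = 28 ⇒ 27

27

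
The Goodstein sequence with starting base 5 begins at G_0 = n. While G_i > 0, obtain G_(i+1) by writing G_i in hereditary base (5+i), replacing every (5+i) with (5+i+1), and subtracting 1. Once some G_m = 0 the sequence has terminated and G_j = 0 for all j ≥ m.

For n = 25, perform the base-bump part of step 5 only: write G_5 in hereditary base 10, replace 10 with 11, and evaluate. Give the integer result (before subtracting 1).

56

25 —HB5→ 5^2 —bump→ 6^2 = 36 —(−1)→ 35
35 —HB6→ 5·6 + 5 —bump→ 5·7 + 5 = 40 —(−1)→ 39
39 —HB7→ 5·7 + 4 —bump→ 5·8 + 4 = 44 —(−1)→ 43
43 —HB8→ 5·8 + 3 —bump→ 5·9 + 3 = 48 —(−1)→ 47
47 —HB9→ 5·9 + 2 —bump→ 5·10 + 2 = 52 —(−1)→ 51
51 —HB10→ 5·10 + 1 —bump→ 5·11 + 1 = 56 —(−1)→ 55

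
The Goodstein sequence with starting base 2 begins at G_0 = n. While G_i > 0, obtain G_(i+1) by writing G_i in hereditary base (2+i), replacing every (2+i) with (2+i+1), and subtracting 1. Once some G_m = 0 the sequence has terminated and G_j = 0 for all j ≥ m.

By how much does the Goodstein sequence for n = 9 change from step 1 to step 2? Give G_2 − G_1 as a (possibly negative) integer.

942

G_0 = 9. HB_2(9) = 2^(2 + 1) + 1. Bump = 82. G_1 = 81.
G_1 = 81. HB_3(81) = 3^(3 + 1). Bump = 1024. G_2 = 1023.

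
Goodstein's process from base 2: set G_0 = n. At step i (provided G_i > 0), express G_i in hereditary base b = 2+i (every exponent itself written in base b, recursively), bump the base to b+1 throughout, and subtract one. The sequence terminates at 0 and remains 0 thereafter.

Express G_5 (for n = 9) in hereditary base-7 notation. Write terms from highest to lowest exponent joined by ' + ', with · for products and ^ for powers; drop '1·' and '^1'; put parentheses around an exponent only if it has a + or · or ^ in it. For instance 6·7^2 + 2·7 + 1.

3·7^7 + 3·7^3 + 3·7^2 + 3·7

i=0: 9 = 2^(2 + 1) + 1 (b=2); 2→3: 3^(3 + 1) + 1 = 82; 82−1 = 81
i=1: 81 = 3^(3 + 1) (b=3); 3→4: 4^(4 + 1) = 1024; 1024−1 = 1023
i=2: 1023 = 3·4^4 + 3·4^3 + 3·4^2 + 3·4 + 3 (b=4); 4→5: 3·5^5 + 3·5^3 + 3·5^2 + 3·5 + 3 = 9843; 9843−1 = 9842
i=3: 9842 = 3·5^5 + 3·5^3 + 3·5^2 + 3·5 + 2 (b=5); 5→6: 3·6^6 + 3·6^3 + 3·6^2 + 3·6 + 2 = 140744; 140744−1 = 140743
i=4: 140743 = 3·6^6 + 3·6^3 + 3·6^2 + 3·6 + 1 (b=6); 6→7: 3·7^7 + 3·7^3 + 3·7^2 + 3·7 + 1 = 2471827; 2471827−1 = 2471826
i=5: 2471826 = 3·7^7 + 3·7^3 + 3·7^2 + 3·7 (b=7); 7→8: 3·8^8 + 3·8^3 + 3·8^2 + 3·8 = 50333400; 50333400−1 = 50333399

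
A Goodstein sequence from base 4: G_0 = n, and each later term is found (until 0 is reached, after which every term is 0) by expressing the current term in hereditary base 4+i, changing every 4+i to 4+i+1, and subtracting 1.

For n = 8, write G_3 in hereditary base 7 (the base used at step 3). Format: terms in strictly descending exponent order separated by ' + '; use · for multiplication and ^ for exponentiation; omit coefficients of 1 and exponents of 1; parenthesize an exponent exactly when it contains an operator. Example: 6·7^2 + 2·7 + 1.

[0] 8 ≡ 2·4 (base 4). Lift 5: 10. −1: 9.
[1] 9 ≡ 5 + 4 (base 5). Lift 6: 10. −1: 9.
[2] 9 ≡ 6 + 3 (base 6). Lift 7: 10. −1: 9.
[3] 9 ≡ 7 + 2 (base 7). Lift 8: 10. −1: 9.

7 + 2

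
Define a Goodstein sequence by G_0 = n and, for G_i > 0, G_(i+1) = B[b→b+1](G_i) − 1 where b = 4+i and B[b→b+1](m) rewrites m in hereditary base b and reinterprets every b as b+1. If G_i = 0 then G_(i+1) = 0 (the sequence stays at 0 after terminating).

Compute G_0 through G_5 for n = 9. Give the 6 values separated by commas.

9, 10, 11, 11, 11, 11

base 4: 9 = 2·4 + 1; at 5: 2·5 + 1 = 11; next = 10
base 5: 10 = 2·5; at 6: 2·6 = 12; next = 11
base 6: 11 = 6 + 5; at 7: 7 + 5 = 12; next = 11
base 7: 11 = 7 + 4; at 8: 8 + 4 = 12; next = 11
base 8: 11 = 8 + 3; at 9: 9 + 3 = 12; next = 11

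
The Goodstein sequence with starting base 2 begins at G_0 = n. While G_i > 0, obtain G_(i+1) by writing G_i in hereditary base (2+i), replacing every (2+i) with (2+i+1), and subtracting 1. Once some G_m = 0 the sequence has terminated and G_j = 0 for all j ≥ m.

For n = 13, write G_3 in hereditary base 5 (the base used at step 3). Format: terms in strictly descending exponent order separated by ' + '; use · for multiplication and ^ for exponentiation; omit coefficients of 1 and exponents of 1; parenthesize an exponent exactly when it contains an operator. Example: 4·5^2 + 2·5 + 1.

step 0: 13 = 2^(2 + 1) + 2^2 + 1; sub 3 for 2: 3^(3 + 1) + 3^3 + 1; = 109; G_1 = 109−1 = 108
step 1: 108 = 3^(3 + 1) + 3^3; sub 4 for 3: 4^(4 + 1) + 4^4; = 1280; G_2 = 1280−1 = 1279
step 2: 1279 = 4^(4 + 1) + 3·4^3 + 3·4^2 + 3·4 + 3; sub 5 for 4: 5^(5 + 1) + 3·5^3 + 3·5^2 + 3·5 + 3; = 16093; G_3 = 16093−1 = 16092
step 3: 16092 = 5^(5 + 1) + 3·5^3 + 3·5^2 + 3·5 + 2; sub 6 for 5: 6^(6 + 1) + 3·6^3 + 3·6^2 + 3·6 + 2; = 280712; G_4 = 280712−1 = 280711

5^(5 + 1) + 3·5^3 + 3·5^2 + 3·5 + 2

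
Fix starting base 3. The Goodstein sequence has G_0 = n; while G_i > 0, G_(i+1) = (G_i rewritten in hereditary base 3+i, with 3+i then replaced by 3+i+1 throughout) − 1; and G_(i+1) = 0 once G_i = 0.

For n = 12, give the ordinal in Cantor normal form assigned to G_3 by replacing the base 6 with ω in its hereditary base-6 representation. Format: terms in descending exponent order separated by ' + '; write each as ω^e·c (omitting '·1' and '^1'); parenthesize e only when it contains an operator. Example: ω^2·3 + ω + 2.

ω^2 + 1

[0] 12 ≡ 3^2 + 3 (base 3). Lift 4: 20. −1: 19.
[1] 19 ≡ 4^2 + 3 (base 4). Lift 5: 28. −1: 27.
[2] 27 ≡ 5^2 + 2 (base 5). Lift 6: 38. −1: 37.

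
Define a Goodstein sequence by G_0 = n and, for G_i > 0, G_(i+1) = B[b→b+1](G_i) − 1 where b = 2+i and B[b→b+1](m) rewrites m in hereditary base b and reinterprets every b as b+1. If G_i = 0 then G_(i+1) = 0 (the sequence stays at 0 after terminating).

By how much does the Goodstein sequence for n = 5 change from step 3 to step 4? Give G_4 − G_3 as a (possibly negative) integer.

[0] 5 ≡ 2^2 + 1 (base 2). Lift 3: 28. −1: 27.
[1] 27 ≡ 3^3 (base 3). Lift 4: 256. −1: 255.
[2] 255 ≡ 3·4^3 + 3·4^2 + 3·4 + 3 (base 4). Lift 5: 468. −1: 467.
[3] 467 ≡ 3·5^3 + 3·5^2 + 3·5 + 2 (base 5). Lift 6: 776. −1: 775.

308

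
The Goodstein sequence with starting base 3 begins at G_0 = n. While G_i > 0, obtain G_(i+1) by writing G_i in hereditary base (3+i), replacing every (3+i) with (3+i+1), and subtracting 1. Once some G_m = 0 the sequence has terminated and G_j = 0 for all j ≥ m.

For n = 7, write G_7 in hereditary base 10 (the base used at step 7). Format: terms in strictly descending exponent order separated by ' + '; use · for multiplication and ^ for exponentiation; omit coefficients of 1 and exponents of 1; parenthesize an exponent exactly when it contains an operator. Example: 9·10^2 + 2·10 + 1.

9

base 3: 7 = 2·3 + 1; at 4: 2·4 + 1 = 9; next = 8
base 4: 8 = 2·4; at 5: 2·5 = 10; next = 9
base 5: 9 = 5 + 4; at 6: 6 + 4 = 10; next = 9
base 6: 9 = 6 + 3; at 7: 7 + 3 = 10; next = 9
base 7: 9 = 7 + 2; at 8: 8 + 2 = 10; next = 9
base 8: 9 = 8 + 1; at 9: 9 + 1 = 10; next = 9
base 9: 9 = 9; at 10: 10 = 10; next = 9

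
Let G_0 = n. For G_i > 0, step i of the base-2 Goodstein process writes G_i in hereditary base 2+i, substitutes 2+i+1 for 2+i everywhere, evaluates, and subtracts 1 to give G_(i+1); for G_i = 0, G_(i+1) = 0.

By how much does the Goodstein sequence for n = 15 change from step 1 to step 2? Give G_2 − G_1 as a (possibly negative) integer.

i=0: 15 = 2^(2 + 1) + 2^2 + 2 + 1 (b=2); 2→3: 3^(3 + 1) + 3^3 + 3 + 1 = 112; 112−1 = 111
i=1: 111 = 3^(3 + 1) + 3^3 + 3 (b=3); 3→4: 4^(4 + 1) + 4^4 + 4 = 1284; 1284−1 = 1283

1172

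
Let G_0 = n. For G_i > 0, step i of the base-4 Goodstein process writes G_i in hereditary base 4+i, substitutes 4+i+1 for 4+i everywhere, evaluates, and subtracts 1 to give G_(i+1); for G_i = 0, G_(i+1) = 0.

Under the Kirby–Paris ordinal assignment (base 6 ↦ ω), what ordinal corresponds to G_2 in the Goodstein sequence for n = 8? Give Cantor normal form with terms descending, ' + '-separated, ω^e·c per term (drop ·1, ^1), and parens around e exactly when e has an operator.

ω + 3

[0] 8 ≡ 2·4 (base 4). Lift 5: 10. −1: 9.
[1] 9 ≡ 5 + 4 (base 5). Lift 6: 10. −1: 9.
[2] 9 ≡ 6 + 3 (base 6). Lift 7: 10. −1: 9.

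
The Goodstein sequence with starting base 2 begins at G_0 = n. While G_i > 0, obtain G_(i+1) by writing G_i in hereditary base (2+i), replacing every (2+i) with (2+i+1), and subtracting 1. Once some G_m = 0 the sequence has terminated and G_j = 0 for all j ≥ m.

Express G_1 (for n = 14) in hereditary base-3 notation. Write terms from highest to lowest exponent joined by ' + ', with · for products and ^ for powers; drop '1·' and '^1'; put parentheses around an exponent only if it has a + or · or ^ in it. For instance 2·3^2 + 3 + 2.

3^(3 + 1) + 3^3 + 2

[0] 14 ≡ 2^(2 + 1) + 2^2 + 2 (base 2). Lift 3: 111. −1: 110.
[1] 110 ≡ 3^(3 + 1) + 3^3 + 2 (base 3). Lift 4: 1282. −1: 1281.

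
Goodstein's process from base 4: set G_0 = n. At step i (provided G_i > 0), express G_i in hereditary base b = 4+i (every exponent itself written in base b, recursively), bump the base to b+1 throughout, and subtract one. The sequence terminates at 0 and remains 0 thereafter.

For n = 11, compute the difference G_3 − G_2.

1

i=0: 11 = 2·4 + 3 (b=4); 4→5: 2·5 + 3 = 13; 13−1 = 12
i=1: 12 = 2·5 + 2 (b=5); 5→6: 2·6 + 2 = 14; 14−1 = 13
i=2: 13 = 2·6 + 1 (b=6); 6→7: 2·7 + 1 = 15; 15−1 = 14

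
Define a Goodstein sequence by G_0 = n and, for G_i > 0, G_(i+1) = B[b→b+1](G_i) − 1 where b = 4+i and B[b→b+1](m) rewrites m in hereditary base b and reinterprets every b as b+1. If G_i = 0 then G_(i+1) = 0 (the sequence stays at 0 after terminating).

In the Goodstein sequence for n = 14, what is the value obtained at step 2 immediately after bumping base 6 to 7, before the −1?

base 4: 14 = 3·4 + 2; at 5: 3·5 + 2 = 17; next = 16
base 5: 16 = 3·5 + 1; at 6: 3·6 + 1 = 19; next = 18
base 6: 18 = 3·6; at 7: 3·7 = 21; next = 20

21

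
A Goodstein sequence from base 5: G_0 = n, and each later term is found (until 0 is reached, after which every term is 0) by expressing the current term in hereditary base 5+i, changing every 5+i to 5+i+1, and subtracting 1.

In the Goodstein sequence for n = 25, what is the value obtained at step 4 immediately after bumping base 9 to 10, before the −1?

52

i=0: 25 = 5^2 (b=5); 5→6: 6^2 = 36; 36−1 = 35
i=1: 35 = 5·6 + 5 (b=6); 6→7: 5·7 + 5 = 40; 40−1 = 39
i=2: 39 = 5·7 + 4 (b=7); 7→8: 5·8 + 4 = 44; 44−1 = 43
i=3: 43 = 5·8 + 3 (b=8); 8→9: 5·9 + 3 = 48; 48−1 = 47
i=4: 47 = 5·9 + 2 (b=9); 9→10: 5·10 + 2 = 52; 52−1 = 51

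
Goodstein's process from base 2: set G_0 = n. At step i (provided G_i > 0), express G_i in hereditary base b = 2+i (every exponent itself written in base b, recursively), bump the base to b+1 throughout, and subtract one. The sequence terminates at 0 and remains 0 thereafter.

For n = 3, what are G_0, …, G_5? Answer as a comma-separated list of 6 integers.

G_0=3  [base 2] 2 + 1  →[2↦3]→  3 + 1 = 4  −1 ⇒ G_1=3
G_1=3  [base 3] 3  →[3↦4]→  4 = 4  −1 ⇒ G_2=3
G_2=3  [base 4] 3  →[4↦5]→  3 = 3  −1 ⇒ G_3=2
G_3=2  [base 5] 2  →[5↦6]→  2 = 2  −1 ⇒ G_4=1
G_4=1  [base 6] 1  →[6↦7]→  1 = 1  −1 ⇒ G_5=0

3, 3, 3, 2, 1, 0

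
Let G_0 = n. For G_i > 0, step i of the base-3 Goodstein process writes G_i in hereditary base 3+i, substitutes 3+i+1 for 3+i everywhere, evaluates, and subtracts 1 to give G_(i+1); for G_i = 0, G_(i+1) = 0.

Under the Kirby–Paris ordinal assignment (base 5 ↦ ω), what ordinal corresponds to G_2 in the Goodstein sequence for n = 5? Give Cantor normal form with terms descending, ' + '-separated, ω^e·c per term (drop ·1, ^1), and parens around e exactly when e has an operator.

i=0: 5 = 3 + 2 (b=3); 3→4: 4 + 2 = 6; 6−1 = 5
i=1: 5 = 4 + 1 (b=4); 4→5: 5 + 1 = 6; 6−1 = 5
i=2: 5 = 5 (b=5); 5→6: 6 = 6; 6−1 = 5

ω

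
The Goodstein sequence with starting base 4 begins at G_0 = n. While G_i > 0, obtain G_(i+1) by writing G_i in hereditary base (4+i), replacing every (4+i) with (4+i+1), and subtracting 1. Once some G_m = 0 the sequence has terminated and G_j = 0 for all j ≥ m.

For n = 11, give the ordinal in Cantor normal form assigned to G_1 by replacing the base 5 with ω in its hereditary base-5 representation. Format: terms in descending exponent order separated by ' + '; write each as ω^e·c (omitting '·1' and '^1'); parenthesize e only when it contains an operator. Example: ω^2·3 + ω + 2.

base 4: 11 = 2·4 + 3; at 5: 2·5 + 3 = 13; next = 12
base 5: 12 = 2·5 + 2; at 6: 2·6 + 2 = 14; next = 13

ω·2 + 2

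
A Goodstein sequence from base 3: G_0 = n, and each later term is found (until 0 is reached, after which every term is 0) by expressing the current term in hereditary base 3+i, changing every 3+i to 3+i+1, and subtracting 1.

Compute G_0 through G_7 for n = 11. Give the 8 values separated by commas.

11, 17, 25, 35, 39, 43, 47, 51

[0] 11 ≡ 3^2 + 2 (base 3). Lift 4: 18. −1: 17.
[1] 17 ≡ 4^2 + 1 (base 4). Lift 5: 26. −1: 25.
[2] 25 ≡ 5^2 (base 5). Lift 6: 36. −1: 35.
[3] 35 ≡ 5·6 + 5 (base 6). Lift 7: 40. −1: 39.
[4] 39 ≡ 5·7 + 4 (base 7). Lift 8: 44. −1: 43.
[5] 43 ≡ 5·8 + 3 (base 8). Lift 9: 48. −1: 47.
[6] 47 ≡ 5·9 + 2 (base 9). Lift 10: 52. −1: 51.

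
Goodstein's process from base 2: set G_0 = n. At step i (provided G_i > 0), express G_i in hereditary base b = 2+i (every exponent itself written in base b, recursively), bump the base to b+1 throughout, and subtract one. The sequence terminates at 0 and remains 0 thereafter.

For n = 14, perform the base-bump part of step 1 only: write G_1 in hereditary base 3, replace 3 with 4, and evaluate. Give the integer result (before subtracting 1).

(0) 14|_2 = 2^(2 + 1) + 2^2 + 2 ↦ 3^(3 + 1) + 3^3 + 3|_3 = 111 ⇒ 110
(1) 110|_3 = 3^(3 + 1) + 3^3 + 2 ↦ 4^(4 + 1) + 4^4 + 2|_4 = 1282 ⇒ 1281

1282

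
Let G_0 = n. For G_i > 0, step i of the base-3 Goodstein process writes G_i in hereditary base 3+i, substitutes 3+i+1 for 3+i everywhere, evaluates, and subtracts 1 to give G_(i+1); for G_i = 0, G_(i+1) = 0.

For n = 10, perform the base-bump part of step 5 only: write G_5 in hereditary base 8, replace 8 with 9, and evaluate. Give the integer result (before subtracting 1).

37

10 —HB3→ 3^2 + 1 —bump→ 4^2 + 1 = 17 —(−1)→ 16
16 —HB4→ 4^2 —bump→ 5^2 = 25 —(−1)→ 24
24 —HB5→ 4·5 + 4 —bump→ 4·6 + 4 = 28 —(−1)→ 27
27 —HB6→ 4·6 + 3 —bump→ 4·7 + 3 = 31 —(−1)→ 30
30 —HB7→ 4·7 + 2 —bump→ 4·8 + 2 = 34 —(−1)→ 33
33 —HB8→ 4·8 + 1 —bump→ 4·9 + 1 = 37 —(−1)→ 36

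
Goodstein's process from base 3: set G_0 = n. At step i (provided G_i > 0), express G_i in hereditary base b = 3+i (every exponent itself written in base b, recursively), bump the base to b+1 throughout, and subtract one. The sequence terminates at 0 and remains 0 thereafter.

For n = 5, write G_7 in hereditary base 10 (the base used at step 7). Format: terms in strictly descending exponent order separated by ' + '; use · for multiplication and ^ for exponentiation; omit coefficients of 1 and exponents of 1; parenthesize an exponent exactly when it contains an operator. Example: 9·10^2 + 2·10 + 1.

i=0: 5 = 3 + 2 (b=3); 3→4: 4 + 2 = 6; 6−1 = 5
i=1: 5 = 4 + 1 (b=4); 4→5: 5 + 1 = 6; 6−1 = 5
i=2: 5 = 5 (b=5); 5→6: 6 = 6; 6−1 = 5
i=3: 5 = 5 (b=6); 6→7: 5 = 5; 5−1 = 4
i=4: 4 = 4 (b=7); 7→8: 4 = 4; 4−1 = 3
i=5: 3 = 3 (b=8); 8→9: 3 = 3; 3−1 = 2
i=6: 2 = 2 (b=9); 9→10: 2 = 2; 2−1 = 1

1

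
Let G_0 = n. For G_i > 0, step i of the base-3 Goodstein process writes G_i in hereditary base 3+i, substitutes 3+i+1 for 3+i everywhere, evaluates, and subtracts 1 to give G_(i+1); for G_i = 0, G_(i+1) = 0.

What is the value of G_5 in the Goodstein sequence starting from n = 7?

G_0=7  [base 3] 2·3 + 1  →[3↦4]→  2·4 + 1 = 9  −1 ⇒ G_1=8
G_1=8  [base 4] 2·4  →[4↦5]→  2·5 = 10  −1 ⇒ G_2=9
G_2=9  [base 5] 5 + 4  →[5↦6]→  6 + 4 = 10  −1 ⇒ G_3=9
G_3=9  [base 6] 6 + 3  →[6↦7]→  7 + 3 = 10  −1 ⇒ G_4=9
G_4=9  [base 7] 7 + 2  →[7↦8]→  8 + 2 = 10  −1 ⇒ G_5=9
G_5=9  [base 8] 8 + 1  →[8↦9]→  9 + 1 = 10  −1 ⇒ G_6=9

9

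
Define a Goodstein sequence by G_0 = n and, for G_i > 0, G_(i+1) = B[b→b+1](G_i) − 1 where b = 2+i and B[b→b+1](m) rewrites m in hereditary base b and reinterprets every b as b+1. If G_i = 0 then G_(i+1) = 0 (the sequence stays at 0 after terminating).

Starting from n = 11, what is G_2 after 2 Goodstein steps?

11 —HB2→ 2^(2 + 1) + 2 + 1 —bump→ 3^(3 + 1) + 3 + 1 = 85 —(−1)→ 84
84 —HB3→ 3^(3 + 1) + 3 —bump→ 4^(4 + 1) + 4 = 1028 —(−1)→ 1027
1027 —HB4→ 4^(4 + 1) + 3 —bump→ 5^(5 + 1) + 3 = 15628 —(−1)→ 15627

1027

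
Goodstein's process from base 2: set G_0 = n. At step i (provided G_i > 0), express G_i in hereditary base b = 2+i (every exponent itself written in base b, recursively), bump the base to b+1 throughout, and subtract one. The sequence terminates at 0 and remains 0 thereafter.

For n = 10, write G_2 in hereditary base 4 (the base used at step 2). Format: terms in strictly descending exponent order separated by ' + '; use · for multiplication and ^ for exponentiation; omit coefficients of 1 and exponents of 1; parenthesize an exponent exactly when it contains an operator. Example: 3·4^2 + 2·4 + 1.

4^(4 + 1) + 1

[0] 10 ≡ 2^(2 + 1) + 2 (base 2). Lift 3: 84. −1: 83.
[1] 83 ≡ 3^(3 + 1) + 2 (base 3). Lift 4: 1026. −1: 1025.
[2] 1025 ≡ 4^(4 + 1) + 1 (base 4). Lift 5: 15626. −1: 15625.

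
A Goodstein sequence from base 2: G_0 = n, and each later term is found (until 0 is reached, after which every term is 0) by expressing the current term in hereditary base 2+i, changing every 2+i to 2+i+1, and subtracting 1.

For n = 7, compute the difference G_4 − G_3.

43530

7 —HB2→ 2^2 + 2 + 1 —bump→ 3^3 + 3 + 1 = 31 —(−1)→ 30
30 —HB3→ 3^3 + 3 —bump→ 4^4 + 4 = 260 —(−1)→ 259
259 —HB4→ 4^4 + 3 —bump→ 5^5 + 3 = 3128 —(−1)→ 3127
3127 —HB5→ 5^5 + 2 —bump→ 6^6 + 2 = 46658 —(−1)→ 46657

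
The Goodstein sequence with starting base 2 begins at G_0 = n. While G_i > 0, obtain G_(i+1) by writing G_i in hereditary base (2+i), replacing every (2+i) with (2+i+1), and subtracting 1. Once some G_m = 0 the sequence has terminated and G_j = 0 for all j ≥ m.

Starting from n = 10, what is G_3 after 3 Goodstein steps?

10 —HB2→ 2^(2 + 1) + 2 —bump→ 3^(3 + 1) + 3 = 84 —(−1)→ 83
83 —HB3→ 3^(3 + 1) + 2 —bump→ 4^(4 + 1) + 2 = 1026 —(−1)→ 1025
1025 —HB4→ 4^(4 + 1) + 1 —bump→ 5^(5 + 1) + 1 = 15626 —(−1)→ 15625
15625 —HB5→ 5^(5 + 1) —bump→ 6^(6 + 1) = 279936 —(−1)→ 279935

15625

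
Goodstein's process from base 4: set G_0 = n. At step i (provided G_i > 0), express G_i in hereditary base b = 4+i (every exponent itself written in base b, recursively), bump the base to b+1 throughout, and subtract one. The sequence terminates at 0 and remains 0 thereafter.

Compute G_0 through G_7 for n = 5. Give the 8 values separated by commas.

base 4: 5 = 4 + 1; at 5: 5 + 1 = 6; next = 5
base 5: 5 = 5; at 6: 6 = 6; next = 5
base 6: 5 = 5; at 7: 5 = 5; next = 4
base 7: 4 = 4; at 8: 4 = 4; next = 3
base 8: 3 = 3; at 9: 3 = 3; next = 2
base 9: 2 = 2; at 10: 2 = 2; next = 1
base 10: 1 = 1; at 11: 1 = 1; next = 0

5, 5, 5, 4, 3, 2, 1, 0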